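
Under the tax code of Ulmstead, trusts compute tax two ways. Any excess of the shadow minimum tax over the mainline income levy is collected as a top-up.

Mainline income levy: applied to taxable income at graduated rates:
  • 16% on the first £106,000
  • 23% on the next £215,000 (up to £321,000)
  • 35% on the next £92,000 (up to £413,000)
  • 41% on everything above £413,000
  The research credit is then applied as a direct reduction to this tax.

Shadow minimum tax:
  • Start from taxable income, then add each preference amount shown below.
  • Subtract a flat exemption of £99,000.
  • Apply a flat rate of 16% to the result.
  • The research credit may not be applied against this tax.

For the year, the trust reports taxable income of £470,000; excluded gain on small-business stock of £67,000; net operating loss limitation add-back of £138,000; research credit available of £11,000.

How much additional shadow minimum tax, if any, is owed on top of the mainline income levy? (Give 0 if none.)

Shadow minimum tax:
  Adjusted income: £470,000 + £67,000 + £138,000 = £675,000
  Less exemption £99,000 → base £576,000
  £576,000 × 16% = £92,160

Mainline income levy:
  £106,000 × 16% = £16,960
  £215,000 × 23% = £49,450
  £92,000 × 35% = £32,200
  £57,000 × 41% = £23,370
  → £121,980
  Less research credit £11,000 → £110,980

£92,160 ≤ £110,980, so no add-on is due.

£0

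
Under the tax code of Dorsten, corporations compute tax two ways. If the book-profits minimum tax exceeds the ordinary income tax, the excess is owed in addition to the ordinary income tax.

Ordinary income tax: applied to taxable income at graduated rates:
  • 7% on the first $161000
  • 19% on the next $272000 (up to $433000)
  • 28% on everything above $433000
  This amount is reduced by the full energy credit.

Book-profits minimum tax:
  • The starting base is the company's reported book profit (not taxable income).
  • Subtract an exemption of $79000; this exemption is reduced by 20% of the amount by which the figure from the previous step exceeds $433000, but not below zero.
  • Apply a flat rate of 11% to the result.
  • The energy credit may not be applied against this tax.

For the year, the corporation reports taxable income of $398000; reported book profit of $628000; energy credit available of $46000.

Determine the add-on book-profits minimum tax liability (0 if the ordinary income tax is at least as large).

$54380

Book-profits minimum tax:
  Base (reported book profit): $628000
  Exemption: $79000 − 20% × ($628000 − $433000) = $79000 − $39000 = $40000
  Base: $628000 − $40000 = $588000
  $588000 × 11% = $64680

Ordinary income tax:
  $161000 × 7% = $11270
  $237000 × 19% = $45030
  → $56300
  Less energy credit $46000 → $10300

Excess of book-profits minimum tax over ordinary income tax: $64680 − $10300 = $54380.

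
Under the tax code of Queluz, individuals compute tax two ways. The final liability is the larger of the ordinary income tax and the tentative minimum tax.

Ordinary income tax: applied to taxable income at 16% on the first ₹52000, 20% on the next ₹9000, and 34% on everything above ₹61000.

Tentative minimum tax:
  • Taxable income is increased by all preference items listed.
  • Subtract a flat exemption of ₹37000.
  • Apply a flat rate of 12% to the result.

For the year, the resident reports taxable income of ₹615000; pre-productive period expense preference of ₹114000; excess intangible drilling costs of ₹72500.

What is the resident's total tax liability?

₹198480

Ordinary income tax:
  ₹52000 × 16% = ₹8320
  ₹9000 × 20% = ₹1800
  ₹554000 × 34% = ₹188360
  → ₹198480

Tentative minimum tax:
  Adjusted income: ₹615000 + ₹114000 + ₹72500 = ₹801500
  Less exemption ₹37000 → base ₹764500
  ₹764500 × 12% = ₹91740

₹198480 > ₹91740, so the ordinary income tax governs.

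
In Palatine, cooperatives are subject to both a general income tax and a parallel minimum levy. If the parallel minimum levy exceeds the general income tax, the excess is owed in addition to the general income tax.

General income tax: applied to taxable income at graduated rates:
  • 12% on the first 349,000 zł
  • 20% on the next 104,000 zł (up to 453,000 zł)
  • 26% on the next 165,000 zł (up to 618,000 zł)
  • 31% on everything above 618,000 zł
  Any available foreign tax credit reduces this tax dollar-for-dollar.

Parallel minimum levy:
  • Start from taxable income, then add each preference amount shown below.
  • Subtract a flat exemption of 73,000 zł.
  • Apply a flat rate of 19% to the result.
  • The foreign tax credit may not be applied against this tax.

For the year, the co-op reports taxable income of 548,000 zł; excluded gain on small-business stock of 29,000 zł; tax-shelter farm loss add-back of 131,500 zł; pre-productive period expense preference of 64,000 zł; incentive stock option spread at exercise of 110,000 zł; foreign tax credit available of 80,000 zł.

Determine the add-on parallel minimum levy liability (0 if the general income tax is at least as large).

146,425 zł

Parallel minimum levy:
  Adjusted income: 548,000 zł + 29,000 zł + 131,500 zł + 64,000 zł + 110,000 zł = 882,500 zł
  Less exemption 73,000 zł → base 809,500 zł
  809,500 zł × 19% = 153,805 zł

General income tax:
  349,000 zł × 12% = 41,880 zł
  104,000 zł × 20% = 20,800 zł
  95,000 zł × 26% = 24,700 zł
  → 87,380 zł
  Less foreign tax credit 80,000 zł → 7,380 zł

Excess of parallel minimum levy over general income tax: 153,805 zł − 7,380 zł = 146,425 zł.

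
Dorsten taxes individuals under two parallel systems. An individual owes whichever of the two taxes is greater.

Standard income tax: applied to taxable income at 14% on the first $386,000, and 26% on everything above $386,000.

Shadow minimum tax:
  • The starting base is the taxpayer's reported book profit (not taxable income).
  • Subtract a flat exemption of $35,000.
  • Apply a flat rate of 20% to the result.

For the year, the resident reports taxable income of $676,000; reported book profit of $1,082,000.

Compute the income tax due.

$209,400

Standard income tax:
  $386,000 × 14% = $54,040
  $290,000 × 26% = $75,400
  → $129,440

Shadow minimum tax:
  Base (reported book profit): $1,082,000
  Less exemption $35,000 → base $1,047,000
  $1,047,000 × 20% = $209,400

$209,400 > $129,440, so the shadow minimum tax is the binding amount.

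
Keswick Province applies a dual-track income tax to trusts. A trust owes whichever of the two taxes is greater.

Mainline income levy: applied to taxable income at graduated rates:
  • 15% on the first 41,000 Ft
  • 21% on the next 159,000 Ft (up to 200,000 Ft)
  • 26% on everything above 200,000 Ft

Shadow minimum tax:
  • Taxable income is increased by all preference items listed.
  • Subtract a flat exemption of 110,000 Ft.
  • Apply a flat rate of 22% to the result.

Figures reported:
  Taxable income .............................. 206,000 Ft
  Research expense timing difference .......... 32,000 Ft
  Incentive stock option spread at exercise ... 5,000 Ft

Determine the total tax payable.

Mainline income levy:
  41,000 Ft × 15% = 6,150 Ft
  159,000 Ft × 21% = 33,390 Ft
  6,000 Ft × 26% = 1,560 Ft
  → 41,100 Ft

Shadow minimum tax:
  Adjusted income: 206,000 Ft + 32,000 Ft + 5,000 Ft = 243,000 Ft
  Less exemption 110,000 Ft → base 133,000 Ft
  133,000 Ft × 22% = 29,260 Ft

41,100 Ft > 29,260 Ft, so the mainline income levy governs.

41,100 Ft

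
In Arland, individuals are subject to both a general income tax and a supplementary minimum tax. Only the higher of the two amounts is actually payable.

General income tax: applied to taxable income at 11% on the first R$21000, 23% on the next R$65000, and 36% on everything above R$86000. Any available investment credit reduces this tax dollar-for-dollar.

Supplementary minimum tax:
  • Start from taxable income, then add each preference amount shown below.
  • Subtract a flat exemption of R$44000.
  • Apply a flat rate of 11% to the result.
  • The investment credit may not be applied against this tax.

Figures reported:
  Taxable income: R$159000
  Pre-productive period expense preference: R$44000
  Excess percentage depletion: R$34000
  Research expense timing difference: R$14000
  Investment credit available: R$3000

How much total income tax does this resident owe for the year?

General income tax:
  R$21000 × 11% = R$2310
  R$65000 × 23% = R$14950
  R$73000 × 36% = R$26280
  → R$43540
  Less investment credit R$3000 → R$40540

Supplementary minimum tax:
  Adjusted income: R$159000 + R$44000 + R$34000 + R$14000 = R$251000
  Less exemption R$44000 → base R$207000
  R$207000 × 11% = R$22770

R$40540 > R$22770, so the general income tax governs.

R$40540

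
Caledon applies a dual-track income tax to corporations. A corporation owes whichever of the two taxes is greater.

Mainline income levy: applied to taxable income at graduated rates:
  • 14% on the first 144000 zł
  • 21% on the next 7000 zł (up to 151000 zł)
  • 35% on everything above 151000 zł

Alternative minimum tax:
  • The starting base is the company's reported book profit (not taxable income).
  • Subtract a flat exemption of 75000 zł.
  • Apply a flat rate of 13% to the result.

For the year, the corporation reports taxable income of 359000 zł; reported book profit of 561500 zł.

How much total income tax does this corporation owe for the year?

94430 zł

Mainline income levy:
  144000 zł × 14% = 20160 zł
  7000 zł × 21% = 1470 zł
  208000 zł × 35% = 72800 zł
  → 94430 zł

Alternative minimum tax:
  Base (reported book profit): 561500 zł
  Less exemption 75000 zł → base 486500 zł
  486500 zł × 13% = 63245 zł

94430 zł > 63245 zł, so the mainline income levy governs.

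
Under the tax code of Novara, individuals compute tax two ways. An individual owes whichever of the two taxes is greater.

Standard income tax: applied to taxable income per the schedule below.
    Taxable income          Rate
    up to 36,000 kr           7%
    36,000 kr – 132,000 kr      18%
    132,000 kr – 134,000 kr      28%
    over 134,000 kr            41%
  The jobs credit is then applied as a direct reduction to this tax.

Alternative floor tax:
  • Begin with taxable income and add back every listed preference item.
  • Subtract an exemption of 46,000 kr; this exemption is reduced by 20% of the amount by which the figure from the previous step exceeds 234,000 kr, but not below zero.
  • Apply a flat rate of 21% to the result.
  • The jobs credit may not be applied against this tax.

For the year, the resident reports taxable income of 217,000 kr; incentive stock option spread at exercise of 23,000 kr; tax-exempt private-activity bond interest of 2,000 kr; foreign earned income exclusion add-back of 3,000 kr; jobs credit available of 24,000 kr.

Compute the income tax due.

Alternative floor tax:
  Adjusted income: 217,000 kr + 23,000 kr + 2,000 kr + 3,000 kr = 245,000 kr
  Exemption: 46,000 kr − 20% × (245,000 kr − 234,000 kr) = 46,000 kr − 2,200 kr = 43,800 kr
  Base: 245,000 kr − 43,800 kr = 201,200 kr
  201,200 kr × 21% = 42,252 kr

Standard income tax:
  36,000 kr × 7% = 2,520 kr
  96,000 kr × 18% = 17,280 kr
  2,000 kr × 28% = 560 kr
  83,000 kr × 41% = 34,030 kr
  → 54,390 kr
  Less jobs credit 24,000 kr → 30,390 kr

42,252 kr > 30,390 kr, so the alternative floor tax is the binding amount.

42,252 kr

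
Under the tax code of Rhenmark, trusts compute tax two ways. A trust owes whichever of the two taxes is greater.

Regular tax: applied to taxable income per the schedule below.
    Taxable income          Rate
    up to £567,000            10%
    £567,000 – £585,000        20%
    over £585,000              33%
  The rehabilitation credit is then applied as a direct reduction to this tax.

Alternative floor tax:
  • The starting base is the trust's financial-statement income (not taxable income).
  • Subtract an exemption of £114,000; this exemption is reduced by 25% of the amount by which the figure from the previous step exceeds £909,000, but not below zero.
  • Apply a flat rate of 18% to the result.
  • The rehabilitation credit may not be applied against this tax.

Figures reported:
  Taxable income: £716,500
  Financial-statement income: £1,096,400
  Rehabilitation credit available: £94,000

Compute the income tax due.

Regular tax:
  £567,000 × 10% = £56,700
  £18,000 × 20% = £3,600
  £131,500 × 33% = £43,395
  → £103,695
  Less rehabilitation credit £94,000 → £9,695

Alternative floor tax:
  Base (financial-statement income): £1,096,400
  Exemption: £114,000 − 25% × (£1,096,400 − £909,000) = £114,000 − £46,850 = £67,150
  Base: £1,096,400 − £67,150 = £1,029,250
  £1,029,250 × 18% = £185,265

£185,265 > £9,695, so the alternative floor tax is the binding amount.

£185,265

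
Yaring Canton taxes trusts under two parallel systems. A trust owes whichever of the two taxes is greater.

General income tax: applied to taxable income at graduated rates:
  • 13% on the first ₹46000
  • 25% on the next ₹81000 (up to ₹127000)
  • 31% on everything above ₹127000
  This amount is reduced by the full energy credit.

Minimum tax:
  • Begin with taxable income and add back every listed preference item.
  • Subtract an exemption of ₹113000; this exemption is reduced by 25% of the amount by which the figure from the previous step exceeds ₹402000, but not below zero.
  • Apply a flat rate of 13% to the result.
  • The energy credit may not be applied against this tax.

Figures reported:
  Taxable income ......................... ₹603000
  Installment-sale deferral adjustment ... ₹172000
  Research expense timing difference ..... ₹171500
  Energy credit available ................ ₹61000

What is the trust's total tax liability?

General income tax:
  ₹46000 × 13% = ₹5980
  ₹81000 × 25% = ₹20250
  ₹476000 × 31% = ₹147560
  → ₹173790
  Less energy credit ₹61000 → ₹112790

Minimum tax:
  Adjusted income: ₹603000 + ₹172000 + ₹171500 = ₹946500
  Exemption: 25% × (₹946500 − ₹402000) = ₹136125 ≥ ₹113000, so the exemption is fully phased out
  Base: ₹946500 − ₹0 = ₹946500
  ₹946500 × 13% = ₹123045

₹123045 > ₹112790, so the minimum tax is the binding amount.

₹123045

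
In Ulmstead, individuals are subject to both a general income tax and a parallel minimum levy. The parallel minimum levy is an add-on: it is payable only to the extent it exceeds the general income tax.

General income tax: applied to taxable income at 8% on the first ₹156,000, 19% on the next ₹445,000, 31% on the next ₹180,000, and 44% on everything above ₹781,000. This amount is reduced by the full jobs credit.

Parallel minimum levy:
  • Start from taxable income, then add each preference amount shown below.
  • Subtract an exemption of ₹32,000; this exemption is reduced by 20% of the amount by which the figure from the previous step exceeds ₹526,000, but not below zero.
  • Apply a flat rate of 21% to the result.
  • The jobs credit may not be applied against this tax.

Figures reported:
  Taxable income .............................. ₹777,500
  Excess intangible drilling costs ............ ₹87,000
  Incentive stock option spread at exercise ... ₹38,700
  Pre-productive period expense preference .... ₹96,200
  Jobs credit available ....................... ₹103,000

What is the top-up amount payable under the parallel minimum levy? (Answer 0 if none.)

Parallel minimum levy:
  Adjusted income: ₹777,500 + ₹87,000 + ₹38,700 + ₹96,200 = ₹999,400
  Exemption: 20% × (₹999,400 − ₹526,000) = ₹94,680 ≥ ₹32,000, so the exemption is fully phased out
  Base: ₹999,400 − ₹0 = ₹999,400
  ₹999,400 × 21% = ₹209,874

General income tax:
  ₹156,000 × 8% = ₹12,480
  ₹445,000 × 19% = ₹84,550
  ₹176,500 × 31% = ₹54,715
  → ₹151,745
  Less jobs credit ₹103,000 → ₹48,745

Excess of parallel minimum levy over general income tax: ₹209,874 − ₹48,745 = ₹161,129.

₹161,129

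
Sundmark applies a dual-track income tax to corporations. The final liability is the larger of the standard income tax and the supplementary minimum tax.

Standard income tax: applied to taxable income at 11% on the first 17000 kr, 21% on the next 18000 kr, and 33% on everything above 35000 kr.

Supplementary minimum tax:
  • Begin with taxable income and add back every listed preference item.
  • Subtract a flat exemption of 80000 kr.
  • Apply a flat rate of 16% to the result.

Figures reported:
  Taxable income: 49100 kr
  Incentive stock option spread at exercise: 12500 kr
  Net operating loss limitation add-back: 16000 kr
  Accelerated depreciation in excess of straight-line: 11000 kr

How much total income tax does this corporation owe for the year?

Supplementary minimum tax:
  Adjusted income: 49100 kr + 12500 kr + 16000 kr + 11000 kr = 88600 kr
  Less exemption 80000 kr → base 8600 kr
  8600 kr × 16% = 1376 kr

Standard income tax:
  17000 kr × 11% = 1870 kr
  18000 kr × 21% = 3780 kr
  14100 kr × 33% = 4653 kr
  → 10303 kr

10303 kr > 1376 kr, so the standard income tax governs.

10303 kr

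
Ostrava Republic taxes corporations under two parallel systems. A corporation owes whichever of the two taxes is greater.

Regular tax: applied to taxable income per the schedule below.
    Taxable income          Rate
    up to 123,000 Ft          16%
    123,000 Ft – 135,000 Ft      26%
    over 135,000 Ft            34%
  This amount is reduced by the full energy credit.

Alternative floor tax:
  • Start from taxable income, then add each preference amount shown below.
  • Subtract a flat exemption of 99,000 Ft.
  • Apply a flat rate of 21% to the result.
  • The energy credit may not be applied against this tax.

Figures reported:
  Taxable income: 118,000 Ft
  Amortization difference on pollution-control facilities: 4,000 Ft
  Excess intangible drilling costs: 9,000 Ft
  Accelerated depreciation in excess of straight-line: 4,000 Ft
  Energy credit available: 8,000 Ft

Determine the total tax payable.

10,880 Ft

Alternative floor tax:
  Adjusted income: 118,000 Ft + 4,000 Ft + 9,000 Ft + 4,000 Ft = 135,000 Ft
  Less exemption 99,000 Ft → base 36,000 Ft
  36,000 Ft × 21% = 7,560 Ft

Regular tax:
  118,000 Ft × 16% = 18,880 Ft
  Less energy credit 8,000 Ft → 10,880 Ft

10,880 Ft > 7,560 Ft, so the regular tax governs.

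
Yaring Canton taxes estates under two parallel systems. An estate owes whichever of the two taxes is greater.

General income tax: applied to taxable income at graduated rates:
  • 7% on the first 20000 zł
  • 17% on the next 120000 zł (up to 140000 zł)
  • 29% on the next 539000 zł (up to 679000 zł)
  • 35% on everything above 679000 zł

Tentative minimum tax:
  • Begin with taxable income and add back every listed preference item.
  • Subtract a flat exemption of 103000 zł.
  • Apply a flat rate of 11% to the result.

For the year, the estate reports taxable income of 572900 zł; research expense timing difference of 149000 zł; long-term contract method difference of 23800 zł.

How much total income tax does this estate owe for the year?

147341 zł

General income tax:
  20000 zł × 7% = 1400 zł
  120000 zł × 17% = 20400 zł
  432900 zł × 29% = 125541 zł
  → 147341 zł

Tentative minimum tax:
  Adjusted income: 572900 zł + 149000 zł + 23800 zł = 745700 zł
  Less exemption 103000 zł → base 642700 zł
  642700 zł × 11% = 70697 zł

147341 zł > 70697 zł, so the general income tax governs.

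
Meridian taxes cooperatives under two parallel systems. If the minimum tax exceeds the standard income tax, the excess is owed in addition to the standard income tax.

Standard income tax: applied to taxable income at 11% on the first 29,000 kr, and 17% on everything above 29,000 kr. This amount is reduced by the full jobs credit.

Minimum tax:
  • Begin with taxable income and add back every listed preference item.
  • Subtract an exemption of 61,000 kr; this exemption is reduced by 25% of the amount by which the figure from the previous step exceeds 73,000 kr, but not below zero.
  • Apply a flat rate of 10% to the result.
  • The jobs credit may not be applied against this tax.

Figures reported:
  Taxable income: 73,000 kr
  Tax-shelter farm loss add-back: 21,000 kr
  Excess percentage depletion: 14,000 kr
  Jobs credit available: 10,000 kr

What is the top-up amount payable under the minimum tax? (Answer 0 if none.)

4,905 kr

Standard income tax:
  29,000 kr × 11% = 3,190 kr
  44,000 kr × 17% = 7,480 kr
  → 10,670 kr
  Less jobs credit 10,000 kr → 670 kr

Minimum tax:
  Adjusted income: 73,000 kr + 21,000 kr + 14,000 kr = 108,000 kr
  Exemption: 61,000 kr − 25% × (108,000 kr − 73,000 kr) = 61,000 kr − 8,750 kr = 52,250 kr
  Base: 108,000 kr − 52,250 kr = 55,750 kr
  55,750 kr × 10% = 5,575 kr

Excess of minimum tax over standard income tax: 5,575 kr − 670 kr = 4,905 kr.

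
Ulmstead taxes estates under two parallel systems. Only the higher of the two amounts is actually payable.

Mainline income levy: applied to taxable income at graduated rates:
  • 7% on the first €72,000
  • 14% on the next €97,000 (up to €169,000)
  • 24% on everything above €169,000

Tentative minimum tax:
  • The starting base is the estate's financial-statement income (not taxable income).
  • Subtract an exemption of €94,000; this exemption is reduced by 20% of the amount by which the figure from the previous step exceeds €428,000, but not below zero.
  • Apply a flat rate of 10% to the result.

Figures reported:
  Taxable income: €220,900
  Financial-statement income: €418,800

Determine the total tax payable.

€32,480

Mainline income levy:
  €72,000 × 7% = €5,040
  €97,000 × 14% = €13,580
  €51,900 × 24% = €12,456
  → €31,076

Tentative minimum tax:
  Base (financial-statement income): €418,800
  Exemption: €418,800 ≤ €428,000, so full €94,000 applies
  Base: €418,800 − €94,000 = €324,800
  €324,800 × 10% = €32,480

€32,480 > €31,076, so the tentative minimum tax is the binding amount.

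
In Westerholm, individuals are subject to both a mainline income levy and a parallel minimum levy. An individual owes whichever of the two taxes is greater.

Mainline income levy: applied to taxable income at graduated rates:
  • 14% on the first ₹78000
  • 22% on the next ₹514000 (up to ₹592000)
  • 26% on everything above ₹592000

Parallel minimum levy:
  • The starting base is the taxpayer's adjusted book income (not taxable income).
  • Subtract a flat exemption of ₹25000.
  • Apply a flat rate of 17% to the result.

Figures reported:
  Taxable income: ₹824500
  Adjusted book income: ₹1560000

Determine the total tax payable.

Parallel minimum levy:
  Base (adjusted book income): ₹1560000
  Less exemption ₹25000 → base ₹1535000
  ₹1535000 × 17% = ₹260950

Mainline income levy:
  ₹78000 × 14% = ₹10920
  ₹514000 × 22% = ₹113080
  ₹232500 × 26% = ₹60450
  → ₹184450

₹260950 > ₹184450, so the parallel minimum levy is the binding amount.

₹260950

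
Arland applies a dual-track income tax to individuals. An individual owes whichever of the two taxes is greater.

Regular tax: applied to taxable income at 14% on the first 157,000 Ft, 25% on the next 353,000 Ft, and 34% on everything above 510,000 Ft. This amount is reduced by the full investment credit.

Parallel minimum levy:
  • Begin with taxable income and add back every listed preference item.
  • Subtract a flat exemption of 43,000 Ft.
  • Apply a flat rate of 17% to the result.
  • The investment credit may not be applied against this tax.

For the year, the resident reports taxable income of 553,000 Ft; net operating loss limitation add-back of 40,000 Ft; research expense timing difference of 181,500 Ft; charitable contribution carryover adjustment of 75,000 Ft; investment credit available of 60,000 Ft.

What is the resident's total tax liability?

Regular tax:
  157,000 Ft × 14% = 21,980 Ft
  353,000 Ft × 25% = 88,250 Ft
  43,000 Ft × 34% = 14,620 Ft
  → 124,850 Ft
  Less investment credit 60,000 Ft → 64,850 Ft

Parallel minimum levy:
  Adjusted income: 553,000 Ft + 40,000 Ft + 181,500 Ft + 75,000 Ft = 849,500 Ft
  Less exemption 43,000 Ft → base 806,500 Ft
  806,500 Ft × 17% = 137,105 Ft

137,105 Ft > 64,850 Ft, so the parallel minimum levy is the binding amount.

137,105 Ft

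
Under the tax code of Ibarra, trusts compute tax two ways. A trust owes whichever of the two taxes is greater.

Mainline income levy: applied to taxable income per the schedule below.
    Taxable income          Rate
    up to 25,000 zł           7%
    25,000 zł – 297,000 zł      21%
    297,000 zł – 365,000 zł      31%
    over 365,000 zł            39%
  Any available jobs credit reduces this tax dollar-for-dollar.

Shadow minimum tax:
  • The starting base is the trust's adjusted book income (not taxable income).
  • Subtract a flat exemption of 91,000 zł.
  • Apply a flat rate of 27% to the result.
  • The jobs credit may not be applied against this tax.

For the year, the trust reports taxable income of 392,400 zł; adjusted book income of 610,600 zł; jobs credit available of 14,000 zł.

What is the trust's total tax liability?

Shadow minimum tax:
  Base (adjusted book income): 610,600 zł
  Less exemption 91,000 zł → base 519,600 zł
  519,600 zł × 27% = 140,292 zł

Mainline income levy:
  25,000 zł × 7% = 1,750 zł
  272,000 zł × 21% = 57,120 zł
  68,000 zł × 31% = 21,080 zł
  27,400 zł × 39% = 10,686 zł
  → 90,636 zł
  Less jobs credit 14,000 zł → 76,636 zł

140,292 zł > 76,636 zł, so the shadow minimum tax is the binding amount.

140,292 zł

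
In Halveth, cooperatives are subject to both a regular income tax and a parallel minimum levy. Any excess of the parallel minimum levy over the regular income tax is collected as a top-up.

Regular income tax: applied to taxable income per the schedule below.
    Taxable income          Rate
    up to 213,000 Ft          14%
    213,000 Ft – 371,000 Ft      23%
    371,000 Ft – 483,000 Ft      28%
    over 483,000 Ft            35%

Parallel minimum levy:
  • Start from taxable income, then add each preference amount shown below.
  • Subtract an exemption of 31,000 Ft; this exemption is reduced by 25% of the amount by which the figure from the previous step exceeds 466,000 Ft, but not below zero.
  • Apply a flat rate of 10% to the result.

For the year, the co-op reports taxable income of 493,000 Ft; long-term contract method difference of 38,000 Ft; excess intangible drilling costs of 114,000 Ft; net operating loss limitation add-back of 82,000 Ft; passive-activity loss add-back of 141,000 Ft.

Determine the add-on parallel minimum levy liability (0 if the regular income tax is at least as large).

0 Ft

Regular income tax:
  213,000 Ft × 14% = 29,820 Ft
  158,000 Ft × 23% = 36,340 Ft
  112,000 Ft × 28% = 31,360 Ft
  10,000 Ft × 35% = 3,500 Ft
  → 101,020 Ft

Parallel minimum levy:
  Adjusted income: 493,000 Ft + 38,000 Ft + 114,000 Ft + 82,000 Ft + 141,000 Ft = 868,000 Ft
  Exemption: 25% × (868,000 Ft − 466,000 Ft) = 100,500 Ft ≥ 31,000 Ft, so the exemption is fully phased out
  Base: 868,000 Ft − 0 Ft = 868,000 Ft
  868,000 Ft × 10% = 86,800 Ft

86,800 Ft ≤ 101,020 Ft, so no add-on is due.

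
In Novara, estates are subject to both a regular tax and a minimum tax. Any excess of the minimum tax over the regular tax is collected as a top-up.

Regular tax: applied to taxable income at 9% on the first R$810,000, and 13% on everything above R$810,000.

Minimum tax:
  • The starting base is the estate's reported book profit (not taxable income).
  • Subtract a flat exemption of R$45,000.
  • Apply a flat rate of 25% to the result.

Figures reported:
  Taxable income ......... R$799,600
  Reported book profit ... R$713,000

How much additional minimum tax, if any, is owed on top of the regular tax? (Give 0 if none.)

R$95,036

Minimum tax:
  Base (reported book profit): R$713,000
  Less exemption R$45,000 → base R$668,000
  R$668,000 × 25% = R$167,000

Regular tax:
  R$799,600 × 9% = R$71,964

Excess of minimum tax over regular tax: R$167,000 − R$71,964 = R$95,036.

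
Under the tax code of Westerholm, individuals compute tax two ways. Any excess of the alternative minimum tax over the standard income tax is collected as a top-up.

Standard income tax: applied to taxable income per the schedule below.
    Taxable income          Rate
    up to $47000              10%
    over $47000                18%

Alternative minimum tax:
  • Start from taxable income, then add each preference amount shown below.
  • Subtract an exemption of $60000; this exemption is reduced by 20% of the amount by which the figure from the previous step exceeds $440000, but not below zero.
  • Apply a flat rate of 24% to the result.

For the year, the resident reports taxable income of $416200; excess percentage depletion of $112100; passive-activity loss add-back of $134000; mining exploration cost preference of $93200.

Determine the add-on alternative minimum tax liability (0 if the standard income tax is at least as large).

Standard income tax:
  $47000 × 10% = $4700
  $369200 × 18% = $66456
  → $71156

Alternative minimum tax:
  Adjusted income: $416200 + $112100 + $134000 + $93200 = $755500
  Exemption: 20% × ($755500 − $440000) = $63100 ≥ $60000, so the exemption is fully phased out
  Base: $755500 − $0 = $755500
  $755500 × 24% = $181320

Excess of alternative minimum tax over standard income tax: $181320 − $71156 = $110164.

$110164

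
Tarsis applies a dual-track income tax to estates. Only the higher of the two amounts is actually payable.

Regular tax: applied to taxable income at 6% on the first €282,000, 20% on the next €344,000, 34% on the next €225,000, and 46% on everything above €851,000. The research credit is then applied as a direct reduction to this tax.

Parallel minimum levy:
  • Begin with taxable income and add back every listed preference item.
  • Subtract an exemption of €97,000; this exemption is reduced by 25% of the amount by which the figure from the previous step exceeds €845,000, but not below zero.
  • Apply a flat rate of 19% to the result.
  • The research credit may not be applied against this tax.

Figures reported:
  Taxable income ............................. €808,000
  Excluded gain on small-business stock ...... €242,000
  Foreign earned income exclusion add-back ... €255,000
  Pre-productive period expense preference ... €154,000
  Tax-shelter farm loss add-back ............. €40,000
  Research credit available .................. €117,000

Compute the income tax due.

€284,810

Regular tax:
  €282,000 × 6% = €16,920
  €344,000 × 20% = €68,800
  €182,000 × 34% = €61,880
  → €147,600
  Less research credit €117,000 → €30,600

Parallel minimum levy:
  Adjusted income: €808,000 + €242,000 + €255,000 + €154,000 + €40,000 = €1,499,000
  Exemption: 25% × (€1,499,000 − €845,000) = €163,500 ≥ €97,000, so the exemption is fully phased out
  Base: €1,499,000 − €0 = €1,499,000
  €1,499,000 × 19% = €284,810

€284,810 > €30,600, so the parallel minimum levy is the binding amount.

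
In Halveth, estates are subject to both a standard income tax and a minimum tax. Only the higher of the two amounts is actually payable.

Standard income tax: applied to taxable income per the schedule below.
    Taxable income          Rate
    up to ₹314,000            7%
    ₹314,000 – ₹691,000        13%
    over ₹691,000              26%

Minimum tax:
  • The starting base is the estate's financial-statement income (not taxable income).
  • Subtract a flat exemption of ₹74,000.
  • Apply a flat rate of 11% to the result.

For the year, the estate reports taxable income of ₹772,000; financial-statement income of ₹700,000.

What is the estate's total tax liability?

₹92,050

Standard income tax:
  ₹314,000 × 7% = ₹21,980
  ₹377,000 × 13% = ₹49,010
  ₹81,000 × 26% = ₹21,060
  → ₹92,050

Minimum tax:
  Base (financial-statement income): ₹700,000
  Less exemption ₹74,000 → base ₹626,000
  ₹626,000 × 11% = ₹68,860

₹92,050 > ₹68,860, so the standard income tax governs.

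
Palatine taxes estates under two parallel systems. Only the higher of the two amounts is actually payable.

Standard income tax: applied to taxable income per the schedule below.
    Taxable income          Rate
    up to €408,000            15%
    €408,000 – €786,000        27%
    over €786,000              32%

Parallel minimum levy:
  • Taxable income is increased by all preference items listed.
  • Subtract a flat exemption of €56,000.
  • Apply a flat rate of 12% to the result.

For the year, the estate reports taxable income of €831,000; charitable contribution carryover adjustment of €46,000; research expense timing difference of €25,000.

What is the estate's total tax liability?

Parallel minimum levy:
  Adjusted income: €831,000 + €46,000 + €25,000 = €902,000
  Less exemption €56,000 → base €846,000
  €846,000 × 12% = €101,520

Standard income tax:
  €408,000 × 15% = €61,200
  €378,000 × 27% = €102,060
  €45,000 × 32% = €14,400
  → €177,660

€177,660 > €101,520, so the standard income tax governs.

€177,660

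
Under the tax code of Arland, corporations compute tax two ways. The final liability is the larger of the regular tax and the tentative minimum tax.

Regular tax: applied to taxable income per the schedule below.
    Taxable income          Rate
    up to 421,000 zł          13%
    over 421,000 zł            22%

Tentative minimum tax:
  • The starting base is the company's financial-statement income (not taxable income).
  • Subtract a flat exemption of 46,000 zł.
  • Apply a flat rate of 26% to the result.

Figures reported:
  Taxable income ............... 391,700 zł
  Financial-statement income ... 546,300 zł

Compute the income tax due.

Regular tax:
  391,700 zł × 13% = 50,921 zł

Tentative minimum tax:
  Base (financial-statement income): 546,300 zł
  Less exemption 46,000 zł → base 500,300 zł
  500,300 zł × 26% = 130,078 zł

130,078 zł > 50,921 zł, so the tentative minimum tax is the binding amount.

130,078 zł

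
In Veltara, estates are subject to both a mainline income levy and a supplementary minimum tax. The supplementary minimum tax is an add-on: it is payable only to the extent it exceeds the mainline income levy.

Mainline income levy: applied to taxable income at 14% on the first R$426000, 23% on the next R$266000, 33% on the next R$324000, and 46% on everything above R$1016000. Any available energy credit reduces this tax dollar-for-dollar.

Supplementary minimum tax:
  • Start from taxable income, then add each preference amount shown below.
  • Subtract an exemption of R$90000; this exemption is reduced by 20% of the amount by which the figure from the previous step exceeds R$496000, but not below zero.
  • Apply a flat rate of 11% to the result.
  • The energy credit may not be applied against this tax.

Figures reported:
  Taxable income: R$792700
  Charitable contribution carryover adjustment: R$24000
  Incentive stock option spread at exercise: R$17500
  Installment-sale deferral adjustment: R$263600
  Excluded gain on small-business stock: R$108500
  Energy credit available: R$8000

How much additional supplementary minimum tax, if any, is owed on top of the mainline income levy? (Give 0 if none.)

Supplementary minimum tax:
  Adjusted income: R$792700 + R$24000 + R$17500 + R$263600 + R$108500 = R$1206300
  Exemption: 20% × (R$1206300 − R$496000) = R$142060 ≥ R$90000, so the exemption is fully phased out
  Base: R$1206300 − R$0 = R$1206300
  R$1206300 × 11% = R$132693

Mainline income levy:
  R$426000 × 14% = R$59640
  R$266000 × 23% = R$61180
  R$100700 × 33% = R$33231
  → R$154051
  Less energy credit R$8000 → R$146051

R$132693 ≤ R$146051, so no add-on is due.

R$0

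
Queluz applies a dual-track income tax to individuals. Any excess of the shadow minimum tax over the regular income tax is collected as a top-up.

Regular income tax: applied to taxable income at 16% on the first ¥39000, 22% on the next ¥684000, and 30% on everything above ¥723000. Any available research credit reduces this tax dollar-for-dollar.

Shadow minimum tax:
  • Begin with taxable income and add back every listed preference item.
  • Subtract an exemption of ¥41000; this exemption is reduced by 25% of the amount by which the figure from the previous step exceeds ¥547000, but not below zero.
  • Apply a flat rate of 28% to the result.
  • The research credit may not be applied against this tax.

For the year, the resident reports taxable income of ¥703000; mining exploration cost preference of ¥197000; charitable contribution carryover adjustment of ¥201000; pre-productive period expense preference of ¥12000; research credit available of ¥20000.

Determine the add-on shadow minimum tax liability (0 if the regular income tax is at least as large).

Shadow minimum tax:
  Adjusted income: ¥703000 + ¥197000 + ¥201000 + ¥12000 = ¥1113000
  Exemption: 25% × (¥1113000 − ¥547000) = ¥141500 ≥ ¥41000, so the exemption is fully phased out
  Base: ¥1113000 − ¥0 = ¥1113000
  ¥1113000 × 28% = ¥311640

Regular income tax:
  ¥39000 × 16% = ¥6240
  ¥664000 × 22% = ¥146080
  → ¥152320
  Less research credit ¥20000 → ¥132320

Excess of shadow minimum tax over regular income tax: ¥311640 − ¥132320 = ¥179320.

¥179320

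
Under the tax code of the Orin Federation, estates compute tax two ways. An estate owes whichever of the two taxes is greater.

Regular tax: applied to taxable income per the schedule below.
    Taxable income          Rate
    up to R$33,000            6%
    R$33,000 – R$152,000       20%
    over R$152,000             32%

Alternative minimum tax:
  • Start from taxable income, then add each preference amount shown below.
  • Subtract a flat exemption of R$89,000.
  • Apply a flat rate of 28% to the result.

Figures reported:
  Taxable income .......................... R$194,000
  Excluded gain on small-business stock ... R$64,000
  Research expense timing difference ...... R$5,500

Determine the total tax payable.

R$48,860

Alternative minimum tax:
  Adjusted income: R$194,000 + R$64,000 + R$5,500 = R$263,500
  Less exemption R$89,000 → base R$174,500
  R$174,500 × 28% = R$48,860

Regular tax:
  R$33,000 × 6% = R$1,980
  R$119,000 × 20% = R$23,800
  R$42,000 × 32% = R$13,440
  → R$39,220

R$48,860 > R$39,220, so the alternative minimum tax is the binding amount.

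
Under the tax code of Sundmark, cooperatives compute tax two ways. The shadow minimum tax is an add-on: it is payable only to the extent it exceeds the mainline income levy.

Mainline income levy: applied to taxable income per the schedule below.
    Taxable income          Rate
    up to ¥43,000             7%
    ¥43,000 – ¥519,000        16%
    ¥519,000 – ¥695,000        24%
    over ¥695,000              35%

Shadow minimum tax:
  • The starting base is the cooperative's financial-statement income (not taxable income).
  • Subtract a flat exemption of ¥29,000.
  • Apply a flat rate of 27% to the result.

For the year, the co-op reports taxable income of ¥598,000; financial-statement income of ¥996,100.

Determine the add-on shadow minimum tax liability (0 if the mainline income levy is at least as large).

Shadow minimum tax:
  Base (financial-statement income): ¥996,100
  Less exemption ¥29,000 → base ¥967,100
  ¥967,100 × 27% = ¥261,117

Mainline income levy:
  ¥43,000 × 7% = ¥3,010
  ¥476,000 × 16% = ¥76,160
  ¥79,000 × 24% = ¥18,960
  → ¥98,130

Excess of shadow minimum tax over mainline income levy: ¥261,117 − ¥98,130 = ¥162,987.

¥162,987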